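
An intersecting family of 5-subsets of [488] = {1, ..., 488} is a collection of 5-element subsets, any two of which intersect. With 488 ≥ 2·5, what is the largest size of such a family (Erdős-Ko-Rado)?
max |F| = C(487, 4) = 2314947195

The Erdős-Ko-Rado theorem states: for n ≥ 2k, an intersecting family of k-subsets of an n-element set has size at most C(n − 1, k − 1), with equality for 'star' families {A ⊆ [n] : |A| = k, i ∈ A} (fix an element i). For n = 488, k = 5: C(487, 4) = 2314947195.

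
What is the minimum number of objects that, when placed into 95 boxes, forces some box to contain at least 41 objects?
n = (41 − 1)·95 + 1 = 3801

By the generalised pigeonhole principle, to guarantee some box contains ≥ r objects we need more than (r − 1) · k objects total. Threshold: n = (r − 1) · k + 1. With r = 41 and k = 95: n = 40 · 95 + 1 = 3800 + 1 = 3801. For n = 3800 = 40 · 95, we can put exactly 40 objects in every box, avoiding 41 in any single one — so 3801 is tight.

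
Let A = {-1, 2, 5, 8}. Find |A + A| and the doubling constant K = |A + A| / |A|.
K = |A + A| / |A| = 7/4

Enumerate A + A = {a + b : a, b ∈ A}. With |A| = 4, there are |A|^2 = 16 ordered sum pairs; collecting distinct values, A + A = {-2, 1, 4, 7, 10, 13, 16}, so |A + A| = 7. Thus K = 7/4. Here |A + A| = 2|A| − 1 = 7, the minimum possible — so K = 7/4 is minimal, which holds iff A is an arithmetic progression.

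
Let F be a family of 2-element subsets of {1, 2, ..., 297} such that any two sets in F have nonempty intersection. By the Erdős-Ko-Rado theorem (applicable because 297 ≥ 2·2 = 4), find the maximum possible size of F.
max |F| = C(296, 1) = 296

Erdős-Ko-Rado (1961): when n ≥ 2k, max |F| = C(n−1, k−1). The bound is attained by the star {A : i ∈ A} for any fixed i ∈ [n]. Here C(297−1, 2−1) = C(296, 1) = 296.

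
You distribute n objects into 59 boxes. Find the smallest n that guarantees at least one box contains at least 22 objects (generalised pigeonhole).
n = (22 − 1)·59 + 1 = 1240

By the generalised pigeonhole principle, to guarantee some box contains ≥ r objects we need more than (r − 1) · k objects total. Threshold: n = (r − 1) · k + 1. With r = 22 and k = 59: n = 21 · 59 + 1 = 1239 + 1 = 1240. For n = 1239 = 21 · 59, we can put exactly 21 objects in every box, avoiding 22 in any single one — so 1240 is tight.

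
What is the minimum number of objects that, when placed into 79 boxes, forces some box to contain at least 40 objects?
n = (40 − 1)·79 + 1 = 3082

By the generalised pigeonhole principle, to guarantee some box contains ≥ r objects we need more than (r − 1) · k objects total. Threshold: n = (r − 1) · k + 1. With r = 40 and k = 79: n = 39 · 79 + 1 = 3081 + 1 = 3082. For n = 3081 = 39 · 79, we can put exactly 39 objects in every box, avoiding 40 in any single one — so 3082 is tight.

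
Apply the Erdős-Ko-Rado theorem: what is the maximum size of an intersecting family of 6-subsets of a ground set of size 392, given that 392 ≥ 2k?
max |F| = C(391, 5) = 74225376693

The Erdős-Ko-Rado theorem states: for n ≥ 2k, an intersecting family of k-subsets of an n-element set has size at most C(n − 1, k − 1), with equality for 'star' families {A ⊆ [n] : |A| = k, i ∈ A} (fix an element i). For n = 392, k = 6: C(391, 5) = 74225376693.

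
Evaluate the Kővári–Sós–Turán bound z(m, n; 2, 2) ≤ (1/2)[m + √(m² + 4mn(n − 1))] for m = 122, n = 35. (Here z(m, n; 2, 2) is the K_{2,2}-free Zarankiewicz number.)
z(122, 35; 2, 2) ≤ (1/2)[122 + √(122² + 4·122·35·34)] = (1/2)[122 + √595604] = 446.8769

Kővári–Sós–Turán: let r_1, ..., r_122 be the row sums and z = Σ r_i the total number of 1s. Each pair of columns can share at most one row with both entries 1 (else a 2×2 all-ones block appears), so Σ_i C(r_i, 2) ≤ C(35, 2) = 595. By convexity Σ_i C(r_i, 2) ≥ 122·C(z/122, 2) = z(z − 122)/(2·122), giving z² − 122z − 122·35·34 ≤ 0 and hence z ≤ (1/2)[122 + √(14884 + 4·145180)] = (1/2)[122 + √595604] ≈ (1/2)(122 + 771.7538) = 446.8769.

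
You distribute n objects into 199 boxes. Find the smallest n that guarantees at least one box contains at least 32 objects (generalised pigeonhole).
n = (32 − 1)·199 + 1 = 6170

By the generalised pigeonhole principle, to guarantee some box contains ≥ r objects we need more than (r − 1) · k objects total. Threshold: n = (r − 1) · k + 1. With r = 32 and k = 199: n = 31 · 199 + 1 = 6169 + 1 = 6170. For n = 6169 = 31 · 199, we can put exactly 31 objects in every box, avoiding 32 in any single one — so 6170 is tight.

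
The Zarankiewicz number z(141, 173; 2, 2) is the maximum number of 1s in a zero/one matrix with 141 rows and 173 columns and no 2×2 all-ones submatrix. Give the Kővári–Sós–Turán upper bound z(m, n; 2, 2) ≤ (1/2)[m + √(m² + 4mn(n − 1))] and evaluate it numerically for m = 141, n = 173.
z(141, 173; 2, 2) ≤ (1/2)[141 + √(141² + 4·141·173·172)] = (1/2)[141 + √16802265] = 2120.0283

Kővári–Sós–Turán: let r_1, ..., r_141 be the row sums and z = Σ r_i the total number of 1s. Each pair of columns can share at most one row with both entries 1 (else a 2×2 all-ones block appears), so Σ_i C(r_i, 2) ≤ C(173, 2) = 14878. By convexity Σ_i C(r_i, 2) ≥ 141·C(z/141, 2) = z(z − 141)/(2·141), giving z² − 141z − 141·173·172 ≤ 0 and hence z ≤ (1/2)[141 + √(19881 + 4·4195596)] = (1/2)[141 + √16802265] ≈ (1/2)(141 + 4099.0566) = 2120.0283.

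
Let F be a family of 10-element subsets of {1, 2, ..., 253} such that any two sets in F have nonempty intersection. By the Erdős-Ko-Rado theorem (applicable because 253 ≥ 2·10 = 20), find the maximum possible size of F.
max |F| = C(252, 9) = 9774402909134500

The Erdős-Ko-Rado theorem states: for n ≥ 2k, an intersecting family of k-subsets of an n-element set has size at most C(n − 1, k − 1), with equality for 'star' families {A ⊆ [n] : |A| = k, i ∈ A} (fix an element i). For n = 253, k = 10: C(252, 9) = 9774402909134500.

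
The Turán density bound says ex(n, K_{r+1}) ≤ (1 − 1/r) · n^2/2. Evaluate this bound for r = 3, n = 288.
Turán density bound = (2/3) · 288^2/2 = 27648

Turán's theorem: ex(n, K_{r+1}) is achieved by the complete r-partite Turán graph T(n, r) with parts as balanced as possible, and is at most (1 − 1/r) · n^2/2. For r = 3, n = 288: the density bound is (2/3) · 82944/2 = 27648. Since 3 ∣ 288, the Turán graph T(288, 3) has parts of equal size 96, and its edge count e(T(288, 3)) = 27648 attains the density bound exactly.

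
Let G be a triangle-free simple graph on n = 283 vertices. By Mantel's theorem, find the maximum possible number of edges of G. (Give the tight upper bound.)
ex(283, K_3) = ⌊283^2/4⌋ = 20022

Mantel (1907): a triangle-free graph on n vertices has at most ⌊n^2/4⌋ edges, with equality for the complete bipartite graph K_{⌊n/2⌋, ⌈n/2⌉}. For n = 283: ⌊283^2/4⌋ = ⌊80089/4⌋ = 20022. The extremal graph is K_{141, 142}, which has 141·142 = 20022 edges.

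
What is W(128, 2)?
W(128, 2) = 128 + 1 = 129

A 2-term AP is any pair of integers, so a monochromatic 2-AP exists iff some colour is used at least twice. With 128 colours, the colouring i ↦ i on {1, ..., 128} uses each colour once, avoiding any monochromatic pair, so W(128, 2) > 128. For {1, ..., 129}, pigeonhole forces two integers of the same colour, which form a monochromatic 2-AP. Hence W(128, 2) = 129.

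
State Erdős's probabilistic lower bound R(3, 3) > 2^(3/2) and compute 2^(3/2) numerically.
2^(3/2) = 2.8284; so R(3, 3) > 2.8284

Colour each edge of K_n uniformly at random with red/blue. The expected number of monochromatic K_3 is C(n, 3) · 2 · 2^(−C(3,2)). If C(n, 3) · 2^(1 − C(3,2)) < 1, then with positive probability no monochromatic K_3 exists, so R(3, 3) > n. The standard estimate C(n, 3) ≤ n^3/3! shows this inequality holds whenever n ≤ 2^(3/2) (since 3! · 2^(C(3,2) − 1) > 2^(3^2/2) ≥ n^3). Hence R(3, 3) > 2^(3/2) = 2.8284.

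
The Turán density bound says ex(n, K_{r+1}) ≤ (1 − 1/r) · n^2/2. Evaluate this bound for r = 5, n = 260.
Turán density bound = (4/5) · 260^2/2 = 27040

Turán's theorem: ex(n, K_{r+1}) is achieved by the complete r-partite Turán graph T(n, r) with parts as balanced as possible, and is at most (1 − 1/r) · n^2/2. For r = 5, n = 260: the density bound is (4/5) · 67600/2 = 27040. Since 5 ∣ 260, the Turán graph T(260, 5) has parts of equal size 52, and its edge count e(T(260, 5)) = 27040 attains the density bound exactly.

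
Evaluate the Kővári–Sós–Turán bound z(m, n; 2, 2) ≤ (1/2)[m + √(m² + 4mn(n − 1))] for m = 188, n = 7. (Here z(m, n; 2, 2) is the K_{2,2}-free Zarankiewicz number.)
z(188, 7; 2, 2) ≤ (1/2)[188 + √(188² + 4·188·7·6)] = (1/2)[188 + √66928] = 223.3522

Kővári–Sós–Turán: let r_1, ..., r_188 be the row sums and z = Σ r_i the total number of 1s. Each pair of columns can share at most one row with both entries 1 (else a 2×2 all-ones block appears), so Σ_i C(r_i, 2) ≤ C(7, 2) = 21. By convexity Σ_i C(r_i, 2) ≥ 188·C(z/188, 2) = z(z − 188)/(2·188), giving z² − 188z − 188·7·6 ≤ 0 and hence z ≤ (1/2)[188 + √(35344 + 4·7896)] = (1/2)[188 + √66928] ≈ (1/2)(188 + 258.7045) = 223.3522.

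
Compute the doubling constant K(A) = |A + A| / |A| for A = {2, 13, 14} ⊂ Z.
K = |A + A| / |A| = 6/3 = 2

Enumerate A + A = {a + b : a, b ∈ A}. With |A| = 3, there are |A|^2 = 9 ordered sum pairs; collecting distinct values, A + A = {4, 15, 16, 26, 27, 28}, so |A + A| = 6. Thus K = 6/3 = 2. For comparison, the minimum possible |A + A| over all 3-element sets is 2·3 − 1 = 5 (so min K = 5/3), attained only by arithmetic progressions.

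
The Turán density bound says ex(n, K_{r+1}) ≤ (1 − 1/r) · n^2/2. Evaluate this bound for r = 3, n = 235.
Turán density bound = (2/3) · 235^2/2 = 55225/3 ≈ 18408.3333

Turán's theorem: ex(n, K_{r+1}) is achieved by the complete r-partite Turán graph T(n, r) with parts as balanced as possible, and is at most (1 − 1/r) · n^2/2. For r = 3, n = 235: the density bound is (2/3) · 55225/2 = 55225/3 ≈ 18408.3333. The integer-valued extremum is e(T(235, 3)) = 18408, which is strictly less than the density bound 55225/3 since 3 ∤ 235 (the parts of T(235, 3) cannot all be equal).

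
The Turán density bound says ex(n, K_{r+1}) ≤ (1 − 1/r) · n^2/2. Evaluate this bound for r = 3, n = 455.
Turán density bound = (2/3) · 455^2/2 = 207025/3 ≈ 69008.3333

Turán's theorem: ex(n, K_{r+1}) is achieved by the complete r-partite Turán graph T(n, r) with parts as balanced as possible, and is at most (1 − 1/r) · n^2/2. For r = 3, n = 455: the density bound is (2/3) · 207025/2 = 207025/3 ≈ 69008.3333. The integer-valued extremum is e(T(455, 3)) = 69008, which is strictly less than the density bound 207025/3 since 3 ∤ 455 (the parts of T(455, 3) cannot all be equal).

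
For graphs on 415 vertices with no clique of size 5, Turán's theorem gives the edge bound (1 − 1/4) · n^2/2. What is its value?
Turán density bound = (3/4) · 415^2/2 = 516675/8 ≈ 64584.375

Turán's theorem: ex(n, K_{r+1}) is achieved by the complete r-partite Turán graph T(n, r) with parts as balanced as possible, and is at most (1 − 1/r) · n^2/2. For r = 4, n = 415: the density bound is (3/4) · 172225/2 = 516675/8 ≈ 64584.375. The integer-valued extremum is e(T(415, 4)) = 64584, which is strictly less than the density bound 516675/8 since 4 ∤ 415 (the parts of T(415, 4) cannot all be equal).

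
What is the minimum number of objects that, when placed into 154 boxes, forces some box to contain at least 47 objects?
n = (47 − 1)·154 + 1 = 7085

By the generalised pigeonhole principle, to guarantee some box contains ≥ r objects we need more than (r − 1) · k objects total. Threshold: n = (r − 1) · k + 1. With r = 47 and k = 154: n = 46 · 154 + 1 = 7084 + 1 = 7085. For n = 7084 = 46 · 154, we can put exactly 46 objects in every box, avoiding 47 in any single one — so 7085 is tight.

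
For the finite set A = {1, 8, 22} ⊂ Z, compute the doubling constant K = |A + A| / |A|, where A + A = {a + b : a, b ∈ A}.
K = |A + A| / |A| = 6/3 = 2

Enumerate A + A = {a + b : a, b ∈ A}. With |A| = 3, there are |A|^2 = 9 ordered sum pairs; collecting distinct values, A + A = {2, 9, 16, 23, 30, 44}, so |A + A| = 6. Thus K = 6/3 = 2. For comparison, the minimum possible |A + A| over all 3-element sets is 2·3 − 1 = 5 (so min K = 5/3), attained only by arithmetic progressions.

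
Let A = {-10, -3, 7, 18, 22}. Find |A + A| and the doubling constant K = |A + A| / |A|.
K = |A + A| / |A| = 15/5 = 3

Enumerate A + A = {a + b : a, b ∈ A}. With |A| = 5, there are |A|^2 = 25 ordered sum pairs; collecting distinct values, A + A = {-20, -13, -6, -3, 4, 8, 12, 14, 15, 19, 25, 29, 36, 40, 44}, so |A + A| = 15. Thus K = 15/5 = 3. For comparison, the minimum possible |A + A| over all 5-element sets is 2·5 − 1 = 9 (so min K = 9/5), attained only by arithmetic progressions.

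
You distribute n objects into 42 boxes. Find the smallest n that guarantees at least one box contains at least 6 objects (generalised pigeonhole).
n = (6 − 1)·42 + 1 = 211

By the generalised pigeonhole principle, to guarantee some box contains ≥ r objects we need more than (r − 1) · k objects total. Threshold: n = (r − 1) · k + 1. With r = 6 and k = 42: n = 5 · 42 + 1 = 210 + 1 = 211. For n = 210 = 5 · 42, we can put exactly 5 objects in every box, avoiding 6 in any single one — so 211 is tight.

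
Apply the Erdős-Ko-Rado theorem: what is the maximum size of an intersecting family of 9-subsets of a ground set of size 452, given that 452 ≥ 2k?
max |F| = C(451, 8) = 39882121309780200

Erdős-Ko-Rado (1961): when n ≥ 2k, max |F| = C(n−1, k−1). The bound is attained by the star {A : i ∈ A} for any fixed i ∈ [n]. Here C(452−1, 9−1) = C(451, 8) = 39882121309780200.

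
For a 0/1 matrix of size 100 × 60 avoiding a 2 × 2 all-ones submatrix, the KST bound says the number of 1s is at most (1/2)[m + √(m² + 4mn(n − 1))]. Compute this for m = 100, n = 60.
z(100, 60; 2, 2) ≤ (1/2)[100 + √(100² + 4·100·60·59)] = (1/2)[100 + √1426000] = 647.0762

Kővári–Sós–Turán: let r_1, ..., r_100 be the row sums and z = Σ r_i the total number of 1s. Each pair of columns can share at most one row with both entries 1 (else a 2×2 all-ones block appears), so Σ_i C(r_i, 2) ≤ C(60, 2) = 1770. By convexity Σ_i C(r_i, 2) ≥ 100·C(z/100, 2) = z(z − 100)/(2·100), giving z² − 100z − 100·60·59 ≤ 0 and hence z ≤ (1/2)[100 + √(10000 + 4·354000)] = (1/2)[100 + √1426000] ≈ (1/2)(100 + 1194.1524) = 647.0762.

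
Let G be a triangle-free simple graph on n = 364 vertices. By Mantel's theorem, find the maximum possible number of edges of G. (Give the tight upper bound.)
ex(364, K_3) = ⌊364^2/4⌋ = 33124

Mantel (1907): a triangle-free graph on n vertices has at most ⌊n^2/4⌋ edges, with equality for the complete bipartite graph K_{⌊n/2⌋, ⌈n/2⌉}. For n = 364: ⌊364^2/4⌋ = ⌊132496/4⌋ = 33124. The extremal graph is K_{182, 182}, which has 182·182 = 33124 edges.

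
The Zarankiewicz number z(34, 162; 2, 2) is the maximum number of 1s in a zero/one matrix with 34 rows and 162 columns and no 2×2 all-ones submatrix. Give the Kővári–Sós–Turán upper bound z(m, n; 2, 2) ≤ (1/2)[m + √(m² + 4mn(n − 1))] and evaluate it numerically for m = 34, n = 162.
z(34, 162; 2, 2) ≤ (1/2)[34 + √(34² + 4·34·162·161)] = (1/2)[34 + √3548308] = 958.8477

Kővári–Sós–Turán: let r_1, ..., r_34 be the row sums and z = Σ r_i the total number of 1s. Each pair of columns can share at most one row with both entries 1 (else a 2×2 all-ones block appears), so Σ_i C(r_i, 2) ≤ C(162, 2) = 13041. By convexity Σ_i C(r_i, 2) ≥ 34·C(z/34, 2) = z(z − 34)/(2·34), giving z² − 34z − 34·162·161 ≤ 0 and hence z ≤ (1/2)[34 + √(1156 + 4·886788)] = (1/2)[34 + √3548308] ≈ (1/2)(34 + 1883.6953) = 958.8477.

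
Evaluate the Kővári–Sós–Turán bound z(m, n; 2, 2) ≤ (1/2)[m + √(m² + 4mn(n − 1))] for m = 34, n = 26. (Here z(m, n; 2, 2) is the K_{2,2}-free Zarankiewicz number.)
z(34, 26; 2, 2) ≤ (1/2)[34 + √(34² + 4·34·26·25)] = (1/2)[34 + √89556] = 166.6295

Kővári–Sós–Turán: let r_1, ..., r_34 be the row sums and z = Σ r_i the total number of 1s. Each pair of columns can share at most one row with both entries 1 (else a 2×2 all-ones block appears), so Σ_i C(r_i, 2) ≤ C(26, 2) = 325. By convexity Σ_i C(r_i, 2) ≥ 34·C(z/34, 2) = z(z − 34)/(2·34), giving z² − 34z − 34·26·25 ≤ 0 and hence z ≤ (1/2)[34 + √(1156 + 4·22100)] = (1/2)[34 + √89556] ≈ (1/2)(34 + 299.2591) = 166.6295.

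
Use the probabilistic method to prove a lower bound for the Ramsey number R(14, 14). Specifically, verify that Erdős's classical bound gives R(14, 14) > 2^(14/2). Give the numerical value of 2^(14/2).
2^(14/2) = 128; so R(14, 14) > 128

Colour each edge of K_n uniformly at random with red/blue. The expected number of monochromatic K_14 is C(n, 14) · 2 · 2^(−C(14,2)). If C(n, 14) · 2^(1 − C(14,2)) < 1, then with positive probability no monochromatic K_14 exists, so R(14, 14) > n. The standard estimate C(n, 14) ≤ n^14/14! shows this inequality holds whenever n ≤ 2^(14/2) (since 14! · 2^(C(14,2) − 1) > 2^(14^2/2) ≥ n^14). Hence R(14, 14) > 2^(14/2) = 128.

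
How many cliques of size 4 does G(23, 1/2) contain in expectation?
E[# K_4] = C(23, 4) · (1/2)^C(4, 2) = 8855 / 2^6 = 138.359375

For each 4-subset S of vertices (there are C(23, 4) = 8855 such S), let X_S = 1 if S induces a K_4 (all C(4, 2) = 6 edges present). Then P(X_S = 1) = (1/2)^6 = 1/64. By linearity of expectation, E[# K_4] = C(23, 4) · (1/2)^6 = 8855 / 64 = 138.359375.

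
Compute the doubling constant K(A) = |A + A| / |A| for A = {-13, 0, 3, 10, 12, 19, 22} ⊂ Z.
K = |A + A| / |A| = 25/7

Enumerate A + A = {a + b : a, b ∈ A}. With |A| = 7, there are |A|^2 = 49 ordered sum pairs; collecting distinct values, A + A = {-26, -13, -10, -3, -1, 0, 3, 6, 9, 10, 12, 13, 15, 19, 20, 22, 24, 25, 29, 31, 32, 34, 38, 41, 44}, so |A + A| = 25. Thus K = 25/7. For comparison, the minimum possible |A + A| over all 7-element sets is 2·7 − 1 = 13 (so min K = 13/7), attained only by arithmetic progressions.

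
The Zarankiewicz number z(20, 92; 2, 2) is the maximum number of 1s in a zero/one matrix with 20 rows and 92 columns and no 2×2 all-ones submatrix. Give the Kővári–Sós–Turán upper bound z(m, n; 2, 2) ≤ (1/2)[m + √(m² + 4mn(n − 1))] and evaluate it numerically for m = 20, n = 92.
z(20, 92; 2, 2) ≤ (1/2)[20 + √(20² + 4·20·92·91)] = (1/2)[20 + √670160] = 419.3165

Kővári–Sós–Turán: let r_1, ..., r_20 be the row sums and z = Σ r_i the total number of 1s. Each pair of columns can share at most one row with both entries 1 (else a 2×2 all-ones block appears), so Σ_i C(r_i, 2) ≤ C(92, 2) = 4186. By convexity Σ_i C(r_i, 2) ≥ 20·C(z/20, 2) = z(z − 20)/(2·20), giving z² − 20z − 20·92·91 ≤ 0 and hence z ≤ (1/2)[20 + √(400 + 4·167440)] = (1/2)[20 + √670160] ≈ (1/2)(20 + 818.633) = 419.3165.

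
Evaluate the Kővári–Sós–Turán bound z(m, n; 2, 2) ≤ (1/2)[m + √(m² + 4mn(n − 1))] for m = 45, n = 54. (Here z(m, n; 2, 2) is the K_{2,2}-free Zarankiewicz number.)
z(45, 54; 2, 2) ≤ (1/2)[45 + √(45² + 4·45·54·53)] = (1/2)[45 + √517185] = 382.0779

Kővári–Sós–Turán: let r_1, ..., r_45 be the row sums and z = Σ r_i the total number of 1s. Each pair of columns can share at most one row with both entries 1 (else a 2×2 all-ones block appears), so Σ_i C(r_i, 2) ≤ C(54, 2) = 1431. By convexity Σ_i C(r_i, 2) ≥ 45·C(z/45, 2) = z(z − 45)/(2·45), giving z² − 45z − 45·54·53 ≤ 0 and hence z ≤ (1/2)[45 + √(2025 + 4·128790)] = (1/2)[45 + √517185] ≈ (1/2)(45 + 719.1558) = 382.0779.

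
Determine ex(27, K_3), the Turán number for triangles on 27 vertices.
ex(27, K_3) = ⌊27^2/4⌋ = 182

Mantel (1907): a triangle-free graph on n vertices has at most ⌊n^2/4⌋ edges, with equality for the complete bipartite graph K_{⌊n/2⌋, ⌈n/2⌉}. For n = 27: ⌊27^2/4⌋ = ⌊729/4⌋ = 182. The extremal graph is K_{13, 14}, which has 13·14 = 182 edges.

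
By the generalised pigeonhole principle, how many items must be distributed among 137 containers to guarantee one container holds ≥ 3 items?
n = (3 − 1)·137 + 1 = 275

By the generalised pigeonhole principle, to guarantee some box contains ≥ r objects we need more than (r − 1) · k objects total. Threshold: n = (r − 1) · k + 1. With r = 3 and k = 137: n = 2 · 137 + 1 = 274 + 1 = 275. For n = 274 = 2 · 137, we can put exactly 2 objects in every box, avoiding 3 in any single one — so 275 is tight.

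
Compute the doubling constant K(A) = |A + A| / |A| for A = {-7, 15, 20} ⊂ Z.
K = |A + A| / |A| = 6/3 = 2

Enumerate A + A = {a + b : a, b ∈ A}. With |A| = 3, there are |A|^2 = 9 ordered sum pairs; collecting distinct values, A + A = {-14, 8, 13, 30, 35, 40}, so |A + A| = 6. Thus K = 6/3 = 2. For comparison, the minimum possible |A + A| over all 3-element sets is 2·3 − 1 = 5 (so min K = 5/3), attained only by arithmetic progressions.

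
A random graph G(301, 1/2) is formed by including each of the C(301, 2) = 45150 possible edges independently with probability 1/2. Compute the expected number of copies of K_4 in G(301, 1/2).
E[# K_4] = C(301, 4) · (1/2)^C(4, 2) = 335246275 / 2^6 = 5238223.046875

For each 4-subset S of vertices (there are C(301, 4) = 335246275 such S), let X_S = 1 if S induces a K_4 (all C(4, 2) = 6 edges present). Then P(X_S = 1) = (1/2)^6 = 1/64. By linearity of expectation, E[# K_4] = C(301, 4) · (1/2)^6 = 335246275 / 64 = 5238223.046875.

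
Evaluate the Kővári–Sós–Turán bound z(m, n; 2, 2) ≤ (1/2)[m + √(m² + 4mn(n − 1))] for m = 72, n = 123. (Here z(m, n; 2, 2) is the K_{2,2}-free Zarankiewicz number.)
z(72, 123; 2, 2) ≤ (1/2)[72 + √(72² + 4·72·123·122)] = (1/2)[72 + √4326912] = 1076.0615

Kővári–Sós–Turán: let r_1, ..., r_72 be the row sums and z = Σ r_i the total number of 1s. Each pair of columns can share at most one row with both entries 1 (else a 2×2 all-ones block appears), so Σ_i C(r_i, 2) ≤ C(123, 2) = 7503. By convexity Σ_i C(r_i, 2) ≥ 72·C(z/72, 2) = z(z − 72)/(2·72), giving z² − 72z − 72·123·122 ≤ 0 and hence z ≤ (1/2)[72 + √(5184 + 4·1080432)] = (1/2)[72 + √4326912] ≈ (1/2)(72 + 2080.1231) = 1076.0615.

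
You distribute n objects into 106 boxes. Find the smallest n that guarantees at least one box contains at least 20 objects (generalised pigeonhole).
n = (20 − 1)·106 + 1 = 2015

By the generalised pigeonhole principle, to guarantee some box contains ≥ r objects we need more than (r − 1) · k objects total. Threshold: n = (r − 1) · k + 1. With r = 20 and k = 106: n = 19 · 106 + 1 = 2014 + 1 = 2015. For n = 2014 = 19 · 106, we can put exactly 19 objects in every box, avoiding 20 in any single one — so 2015 is tight.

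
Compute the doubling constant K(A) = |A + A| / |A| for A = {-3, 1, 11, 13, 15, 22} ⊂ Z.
K = |A + A| / |A| = 19/6

Enumerate A + A = {a + b : a, b ∈ A}. With |A| = 6, there are |A|^2 = 36 ordered sum pairs; collecting distinct values, A + A = {-6, -2, 2, 8, 10, 12, 14, 16, 19, 22, 23, 24, 26, 28, 30, 33, 35, 37, 44}, so |A + A| = 19. Thus K = 19/6. For comparison, the minimum possible |A + A| over all 6-element sets is 2·6 − 1 = 11 (so min K = 11/6), attained only by arithmetic progressions.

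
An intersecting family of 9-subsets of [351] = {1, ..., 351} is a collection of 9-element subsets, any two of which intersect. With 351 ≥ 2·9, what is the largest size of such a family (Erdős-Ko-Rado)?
max |F| = C(350, 8) = 5152635520761925

The Erdős-Ko-Rado theorem states: for n ≥ 2k, an intersecting family of k-subsets of an n-element set has size at most C(n − 1, k − 1), with equality for 'star' families {A ⊆ [n] : |A| = k, i ∈ A} (fix an element i). For n = 351, k = 9: C(350, 8) = 5152635520761925.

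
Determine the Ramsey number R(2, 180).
R(2, 180) = 180

R(2, k) = k for all k ≥ 2: in a 2-colouring of K_k, either some edge is red (a red K_2) or all edges are blue (a blue K_k). And K_{179} coloured all-blue has no blue K_180, so R(2, 180) > 179. Hence R(2, 180) = 180.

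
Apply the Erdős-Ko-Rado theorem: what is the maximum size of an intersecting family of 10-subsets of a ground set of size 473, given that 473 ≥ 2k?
max |F| = C(472, 9) = 2967496103088028720

Erdős-Ko-Rado (1961): when n ≥ 2k, max |F| = C(n−1, k−1). The bound is attained by the star {A : i ∈ A} for any fixed i ∈ [n]. Here C(473−1, 10−1) = C(472, 9) = 2967496103088028720.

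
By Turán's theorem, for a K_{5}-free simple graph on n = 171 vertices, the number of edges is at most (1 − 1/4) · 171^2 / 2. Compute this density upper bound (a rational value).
Turán density bound = (3/4) · 171^2/2 = 87723/8 ≈ 10965.375

Turán's theorem: ex(n, K_{r+1}) is achieved by the complete r-partite Turán graph T(n, r) with parts as balanced as possible, and is at most (1 − 1/r) · n^2/2. For r = 4, n = 171: the density bound is (3/4) · 29241/2 = 87723/8 ≈ 10965.375. The integer-valued extremum is e(T(171, 4)) = 10965, which is strictly less than the density bound 87723/8 since 4 ∤ 171 (the parts of T(171, 4) cannot all be equal).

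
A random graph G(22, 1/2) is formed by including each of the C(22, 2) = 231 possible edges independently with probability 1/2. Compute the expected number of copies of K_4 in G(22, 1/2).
E[# K_4] = C(22, 4) · (1/2)^C(4, 2) = 7315 / 2^6 = 114.296875

For each 4-subset S of vertices (there are C(22, 4) = 7315 such S), let X_S = 1 if S induces a K_4 (all C(4, 2) = 6 edges present). Then P(X_S = 1) = (1/2)^6 = 1/64. By linearity of expectation, E[# K_4] = C(22, 4) · (1/2)^6 = 7315 / 64 = 114.296875.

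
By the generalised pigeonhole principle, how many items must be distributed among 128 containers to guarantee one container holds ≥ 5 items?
n = (5 − 1)·128 + 1 = 513

By the generalised pigeonhole principle, to guarantee some box contains ≥ r objects we need more than (r − 1) · k objects total. Threshold: n = (r − 1) · k + 1. With r = 5 and k = 128: n = 4 · 128 + 1 = 512 + 1 = 513. For n = 512 = 4 · 128, we can put exactly 4 objects in every box, avoiding 5 in any single one — so 513 is tight.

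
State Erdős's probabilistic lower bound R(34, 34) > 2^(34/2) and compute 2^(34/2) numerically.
2^(34/2) = 131072; so R(34, 34) > 131072

Colour each edge of K_n uniformly at random with red/blue. The expected number of monochromatic K_34 is C(n, 34) · 2 · 2^(−C(34,2)). If C(n, 34) · 2^(1 − C(34,2)) < 1, then with positive probability no monochromatic K_34 exists, so R(34, 34) > n. The standard estimate C(n, 34) ≤ n^34/34! shows this inequality holds whenever n ≤ 2^(34/2) (since 34! · 2^(C(34,2) − 1) > 2^(34^2/2) ≥ n^34). Hence R(34, 34) > 2^(34/2) = 131072.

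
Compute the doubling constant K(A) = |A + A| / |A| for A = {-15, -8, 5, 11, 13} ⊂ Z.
K = |A + A| / |A| = 15/5 = 3

Enumerate A + A = {a + b : a, b ∈ A}. With |A| = 5, there are |A|^2 = 25 ordered sum pairs; collecting distinct values, A + A = {-30, -23, -16, -10, -4, -3, -2, 3, 5, 10, 16, 18, 22, 24, 26}, so |A + A| = 15. Thus K = 15/5 = 3. For comparison, the minimum possible |A + A| over all 5-element sets is 2·5 − 1 = 9 (so min K = 9/5), attained only by arithmetic progressions.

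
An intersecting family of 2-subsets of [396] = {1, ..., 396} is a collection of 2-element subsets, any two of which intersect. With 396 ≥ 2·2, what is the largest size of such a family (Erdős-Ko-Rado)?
max |F| = C(395, 1) = 395

Erdős-Ko-Rado (1961): when n ≥ 2k, max |F| = C(n−1, k−1). The bound is attained by the star {A : i ∈ A} for any fixed i ∈ [n]. Here C(396−1, 2−1) = C(395, 1) = 395.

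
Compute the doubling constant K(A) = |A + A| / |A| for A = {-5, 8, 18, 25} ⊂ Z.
K = |A + A| / |A| = 10/4 = 5/2

Enumerate A + A = {a + b : a, b ∈ A}. With |A| = 4, there are |A|^2 = 16 ordered sum pairs; collecting distinct values, A + A = {-10, 3, 13, 16, 20, 26, 33, 36, 43, 50}, so |A + A| = 10. Thus K = 10/4 = 5/2. For comparison, the minimum possible |A + A| over all 4-element sets is 2·4 − 1 = 7 (so min K = 7/4), attained only by arithmetic progressions.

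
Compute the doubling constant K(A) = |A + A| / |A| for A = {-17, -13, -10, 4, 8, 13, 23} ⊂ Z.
K = |A + A| / |A| = 27/7

Enumerate A + A = {a + b : a, b ∈ A}. With |A| = 7, there are |A|^2 = 49 ordered sum pairs; collecting distinct values, A + A = {-34, -30, -27, -26, -23, -20, -13, -9, -6, -5, -4, -2, 0, 3, 6, 8, 10, 12, 13, 16, 17, 21, 26, 27, 31, 36, 46}, so |A + A| = 27. Thus K = 27/7. For comparison, the minimum possible |A + A| over all 7-element sets is 2·7 − 1 = 13 (so min K = 13/7), attained only by arithmetic progressions.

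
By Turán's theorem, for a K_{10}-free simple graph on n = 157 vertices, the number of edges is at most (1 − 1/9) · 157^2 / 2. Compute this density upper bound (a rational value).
Turán density bound = (8/9) · 157^2/2 = 98596/9 ≈ 10955.1111

Turán's theorem: ex(n, K_{r+1}) is achieved by the complete r-partite Turán graph T(n, r) with parts as balanced as possible, and is at most (1 − 1/r) · n^2/2. For r = 9, n = 157: the density bound is (8/9) · 24649/2 = 98596/9 ≈ 10955.1111. The integer-valued extremum is e(T(157, 9)) = 10954, which is strictly less than the density bound 98596/9 since 9 ∤ 157 (the parts of T(157, 9) cannot all be equal).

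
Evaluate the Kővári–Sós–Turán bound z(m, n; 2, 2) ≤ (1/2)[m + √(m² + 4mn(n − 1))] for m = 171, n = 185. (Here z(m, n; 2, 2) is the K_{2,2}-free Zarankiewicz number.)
z(171, 185; 2, 2) ≤ (1/2)[171 + √(171² + 4·171·185·184)] = (1/2)[171 + √23312601] = 2499.6562

Kővári–Sós–Turán: let r_1, ..., r_171 be the row sums and z = Σ r_i the total number of 1s. Each pair of columns can share at most one row with both entries 1 (else a 2×2 all-ones block appears), so Σ_i C(r_i, 2) ≤ C(185, 2) = 17020. By convexity Σ_i C(r_i, 2) ≥ 171·C(z/171, 2) = z(z − 171)/(2·171), giving z² − 171z − 171·185·184 ≤ 0 and hence z ≤ (1/2)[171 + √(29241 + 4·5820840)] = (1/2)[171 + √23312601] ≈ (1/2)(171 + 4828.3124) = 2499.6562.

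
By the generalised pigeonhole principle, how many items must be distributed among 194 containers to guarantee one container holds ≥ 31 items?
n = (31 − 1)·194 + 1 = 5821

By the generalised pigeonhole principle, to guarantee some box contains ≥ r objects we need more than (r − 1) · k objects total. Threshold: n = (r − 1) · k + 1. With r = 31 and k = 194: n = 30 · 194 + 1 = 5820 + 1 = 5821. For n = 5820 = 30 · 194, we can put exactly 30 objects in every box, avoiding 31 in any single one — so 5821 is tight.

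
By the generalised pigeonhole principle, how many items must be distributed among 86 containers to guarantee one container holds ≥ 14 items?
n = (14 − 1)·86 + 1 = 1119

By the generalised pigeonhole principle, to guarantee some box contains ≥ r objects we need more than (r − 1) · k objects total. Threshold: n = (r − 1) · k + 1. With r = 14 and k = 86: n = 13 · 86 + 1 = 1118 + 1 = 1119. For n = 1118 = 13 · 86, we can put exactly 13 objects in every box, avoiding 14 in any single one — so 1119 is tight.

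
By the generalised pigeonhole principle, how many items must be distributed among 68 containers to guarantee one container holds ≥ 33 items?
n = (33 − 1)·68 + 1 = 2177

By the generalised pigeonhole principle, to guarantee some box contains ≥ r objects we need more than (r − 1) · k objects total. Threshold: n = (r − 1) · k + 1. With r = 33 and k = 68: n = 32 · 68 + 1 = 2176 + 1 = 2177. For n = 2176 = 32 · 68, we can put exactly 32 objects in every box, avoiding 33 in any single one — so 2177 is tight.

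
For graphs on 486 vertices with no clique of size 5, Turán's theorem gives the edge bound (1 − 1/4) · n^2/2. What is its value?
Turán density bound = (3/4) · 486^2/2 = 177147/2 ≈ 88573.5

Turán's theorem: ex(n, K_{r+1}) is achieved by the complete r-partite Turán graph T(n, r) with parts as balanced as possible, and is at most (1 − 1/r) · n^2/2. For r = 4, n = 486: the density bound is (3/4) · 236196/2 = 177147/2 ≈ 88573.5. The integer-valued extremum is e(T(486, 4)) = 88573, which is strictly less than the density bound 177147/2 since 4 ∤ 486 (the parts of T(486, 4) cannot all be equal).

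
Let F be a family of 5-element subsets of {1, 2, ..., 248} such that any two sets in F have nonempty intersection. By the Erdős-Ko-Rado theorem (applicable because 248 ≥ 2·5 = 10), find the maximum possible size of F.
max |F| = C(247, 4) = 151348015

The Erdős-Ko-Rado theorem states: for n ≥ 2k, an intersecting family of k-subsets of an n-element set has size at most C(n − 1, k − 1), with equality for 'star' families {A ⊆ [n] : |A| = k, i ∈ A} (fix an element i). For n = 248, k = 5: C(247, 4) = 151348015.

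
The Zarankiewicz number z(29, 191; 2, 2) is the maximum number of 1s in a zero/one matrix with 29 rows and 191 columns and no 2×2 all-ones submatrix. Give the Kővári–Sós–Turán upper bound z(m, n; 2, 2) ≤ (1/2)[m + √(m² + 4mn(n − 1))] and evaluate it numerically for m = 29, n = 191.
z(29, 191; 2, 2) ≤ (1/2)[29 + √(29² + 4·29·191·190)] = (1/2)[29 + √4210481] = 1040.4728

Kővári–Sós–Turán: let r_1, ..., r_29 be the row sums and z = Σ r_i the total number of 1s. Each pair of columns can share at most one row with both entries 1 (else a 2×2 all-ones block appears), so Σ_i C(r_i, 2) ≤ C(191, 2) = 18145. By convexity Σ_i C(r_i, 2) ≥ 29·C(z/29, 2) = z(z − 29)/(2·29), giving z² − 29z − 29·191·190 ≤ 0 and hence z ≤ (1/2)[29 + √(841 + 4·1052410)] = (1/2)[29 + √4210481] ≈ (1/2)(29 + 2051.9457) = 1040.4728.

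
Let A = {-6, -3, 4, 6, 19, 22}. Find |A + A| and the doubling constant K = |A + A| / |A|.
K = |A + A| / |A| = 20/6 = 10/3

Enumerate A + A = {a + b : a, b ∈ A}. With |A| = 6, there are |A|^2 = 36 ordered sum pairs; collecting distinct values, A + A = {-12, -9, -6, -2, 0, 1, 3, 8, 10, 12, 13, 16, 19, 23, 25, 26, 28, 38, 41, 44}, so |A + A| = 20. Thus K = 20/6 = 10/3. For comparison, the minimum possible |A + A| over all 6-element sets is 2·6 − 1 = 11 (so min K = 11/6), attained only by arithmetic progressions.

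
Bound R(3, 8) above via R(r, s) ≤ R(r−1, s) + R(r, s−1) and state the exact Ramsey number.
R(3, 8) ≤ R(2, 8) + R(3, 7) = 8 + 23 = 31; exact value R(3, 8) = 28.

The Erdős–Szekeres recurrence R(r, s) ≤ R(r−1, s) + R(r, s−1) applied to (r, s) = (3, 8) gives
  R(3, 8) ≤ R(2, 8) + R(3, 7) = 8 + 23 = 31.
(Recall R(2, k) = k and R is symmetric.) The recurrence is not tight here (it gives 31, but the exact value is R(3, 8) = 28); the tight upper bound requires a sharper argument than the simple recurrence, combined with a lower-bound construction on K_{27}.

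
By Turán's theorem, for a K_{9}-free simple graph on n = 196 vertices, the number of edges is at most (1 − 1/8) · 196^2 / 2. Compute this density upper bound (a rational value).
Turán density bound = (7/8) · 196^2/2 = 16807

Turán's theorem: ex(n, K_{r+1}) is achieved by the complete r-partite Turán graph T(n, r) with parts as balanced as possible, and is at most (1 − 1/r) · n^2/2. For r = 8, n = 196: the density bound is (7/8) · 38416/2 = 16807. The integer-valued extremum is e(T(196, 8)) = 16806, which is strictly less than the density bound 16807 since 8 ∤ 196 (the parts of T(196, 8) cannot all be equal).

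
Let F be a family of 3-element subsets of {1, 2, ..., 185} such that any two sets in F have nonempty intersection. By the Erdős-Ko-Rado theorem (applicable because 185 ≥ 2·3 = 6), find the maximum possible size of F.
max |F| = C(184, 2) = 16836

Erdős-Ko-Rado (1961): when n ≥ 2k, max |F| = C(n−1, k−1). The bound is attained by the star {A : i ∈ A} for any fixed i ∈ [n]. Here C(185−1, 3−1) = C(184, 2) = 16836.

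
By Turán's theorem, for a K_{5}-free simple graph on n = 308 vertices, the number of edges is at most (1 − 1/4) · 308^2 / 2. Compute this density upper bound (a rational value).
Turán density bound = (3/4) · 308^2/2 = 35574

Turán's theorem: ex(n, K_{r+1}) is achieved by the complete r-partite Turán graph T(n, r) with parts as balanced as possible, and is at most (1 − 1/r) · n^2/2. For r = 4, n = 308: the density bound is (3/4) · 94864/2 = 35574. Since 4 ∣ 308, the Turán graph T(308, 4) has parts of equal size 77, and its edge count e(T(308, 4)) = 35574 attains the density bound exactly.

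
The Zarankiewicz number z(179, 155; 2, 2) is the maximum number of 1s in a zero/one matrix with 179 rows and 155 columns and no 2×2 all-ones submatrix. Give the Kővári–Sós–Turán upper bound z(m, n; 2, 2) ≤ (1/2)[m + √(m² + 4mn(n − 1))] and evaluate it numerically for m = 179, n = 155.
z(179, 155; 2, 2) ≤ (1/2)[179 + √(179² + 4·179·155·154)] = (1/2)[179 + √17122961] = 2158.495

Kővári–Sós–Turán: let r_1, ..., r_179 be the row sums and z = Σ r_i the total number of 1s. Each pair of columns can share at most one row with both entries 1 (else a 2×2 all-ones block appears), so Σ_i C(r_i, 2) ≤ C(155, 2) = 11935. By convexity Σ_i C(r_i, 2) ≥ 179·C(z/179, 2) = z(z − 179)/(2·179), giving z² − 179z − 179·155·154 ≤ 0 and hence z ≤ (1/2)[179 + √(32041 + 4·4272730)] = (1/2)[179 + √17122961] ≈ (1/2)(179 + 4137.99) = 2158.495.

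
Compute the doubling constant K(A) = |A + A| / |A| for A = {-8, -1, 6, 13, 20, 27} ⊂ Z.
K = |A + A| / |A| = 11/6

Enumerate A + A = {a + b : a, b ∈ A}. With |A| = 6, there are |A|^2 = 36 ordered sum pairs; collecting distinct values, A + A = {-16, -9, -2, 5, 12, 19, 26, 33, 40, 47, 54}, so |A + A| = 11. Thus K = 11/6. Here |A + A| = 2|A| − 1 = 11, the minimum possible — so K = 11/6 is minimal, which holds iff A is an arithmetic progression.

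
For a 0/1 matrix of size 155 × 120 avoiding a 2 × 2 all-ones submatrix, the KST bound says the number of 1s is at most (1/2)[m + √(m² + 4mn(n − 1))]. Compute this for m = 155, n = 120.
z(155, 120; 2, 2) ≤ (1/2)[155 + √(155² + 4·155·120·119)] = (1/2)[155 + √8877625] = 1567.2672

Kővári–Sós–Turán: let r_1, ..., r_155 be the row sums and z = Σ r_i the total number of 1s. Each pair of columns can share at most one row with both entries 1 (else a 2×2 all-ones block appears), so Σ_i C(r_i, 2) ≤ C(120, 2) = 7140. By convexity Σ_i C(r_i, 2) ≥ 155·C(z/155, 2) = z(z − 155)/(2·155), giving z² − 155z − 155·120·119 ≤ 0 and hence z ≤ (1/2)[155 + √(24025 + 4·2213400)] = (1/2)[155 + √8877625] ≈ (1/2)(155 + 2979.5344) = 1567.2672.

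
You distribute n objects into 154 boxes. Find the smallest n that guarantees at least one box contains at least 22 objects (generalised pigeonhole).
n = (22 − 1)·154 + 1 = 3235

By the generalised pigeonhole principle, to guarantee some box contains ≥ r objects we need more than (r − 1) · k objects total. Threshold: n = (r − 1) · k + 1. With r = 22 and k = 154: n = 21 · 154 + 1 = 3234 + 1 = 3235. For n = 3234 = 21 · 154, we can put exactly 21 objects in every box, avoiding 22 in any single one — so 3235 is tight.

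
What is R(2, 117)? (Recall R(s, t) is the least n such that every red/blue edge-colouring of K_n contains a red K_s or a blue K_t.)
R(2, 117) = 117

R(2, k) = k for all k ≥ 2: in a 2-colouring of K_k, either some edge is red (a red K_2) or all edges are blue (a blue K_k). And K_{116} coloured all-blue has no blue K_117, so R(2, 117) > 116. Hence R(2, 117) = 117.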